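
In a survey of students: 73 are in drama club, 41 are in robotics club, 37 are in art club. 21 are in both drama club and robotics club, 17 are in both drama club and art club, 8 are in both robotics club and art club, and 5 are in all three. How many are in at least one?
|A∪B∪C| = 73+41+37-21-17-8+5 = 110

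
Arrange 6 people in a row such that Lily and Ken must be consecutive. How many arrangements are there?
Treat the 2 as one block: (6-2+1)! × 2! = 120 × 2 = 240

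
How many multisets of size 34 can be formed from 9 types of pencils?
C(34+9-1, 9-1) = C(42, 8) = 118030185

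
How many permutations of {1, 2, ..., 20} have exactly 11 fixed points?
Choose the 11 fixed points C(20,11) = 167960, derange the rest: !9 = Σ_{j=0}^{9} (-1)^j·9!/j! = 362880 - 362880 + 181440 - 60480 + 15120 - 3024 + 504 - 72 + 9 - 1 = 133496. Product = 167960 × 133496 = 22421988160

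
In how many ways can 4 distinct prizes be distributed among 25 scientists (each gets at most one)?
P(25,4) = 25!/(25-4)! = 303600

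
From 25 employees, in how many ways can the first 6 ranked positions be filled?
P(25,6) = 25!/(25-6)! = 127512000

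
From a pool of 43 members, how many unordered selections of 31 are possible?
C(43,31) = 43!/(31!×12!) = 15338678264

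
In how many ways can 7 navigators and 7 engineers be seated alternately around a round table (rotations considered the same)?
Fix one of the navigators: (7-1)! ways for the remaining navigators, × 7! ways for the engineers = 720 × 5040 = 3628800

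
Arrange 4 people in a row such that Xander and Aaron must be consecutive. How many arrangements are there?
Treat the 2 as one block: (4-2+1)! × 2! = 6 × 2 = 12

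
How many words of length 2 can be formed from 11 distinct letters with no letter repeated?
P(11,2) = 11!/(11-2)! = 110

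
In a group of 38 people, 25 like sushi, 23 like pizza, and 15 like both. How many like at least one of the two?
|A∪B| = |A| + |B| - |A∩B| = 25 + 23 - 15 = 33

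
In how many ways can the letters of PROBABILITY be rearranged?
11! / (1! × 1! × 1! × 2! × 1! × 2! × 1! × 1! × 1!) = 9979200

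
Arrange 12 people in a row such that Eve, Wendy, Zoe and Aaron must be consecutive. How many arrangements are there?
Treat the 4 as one block: (12-4+1)! × 4! = 362880 × 24 = 8709120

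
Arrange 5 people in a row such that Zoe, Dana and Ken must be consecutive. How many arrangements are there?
Treat the 3 as one block: (5-3+1)! × 3! = 6 × 6 = 36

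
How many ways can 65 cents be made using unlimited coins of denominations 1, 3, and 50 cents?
Coefficient of x^65 in 1/(1-x^1) · 1/(1-x^3) · 1/(1-x^50). Case on j = number of 50-cent coins (j = 0..1); remainder r = 65 - 50j is made from {1,3} in ⌊r/3⌋+1 ways. r = 65, 15 → 22 + 6 = 28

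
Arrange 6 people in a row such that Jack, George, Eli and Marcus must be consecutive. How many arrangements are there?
Treat the 4 as one block: (6-4+1)! × 4! = 6 × 24 = 144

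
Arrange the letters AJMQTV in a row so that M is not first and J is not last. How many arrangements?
By inclusion-exclusion: 6! - 2×(6-1)! + (6-2)! = 720 - 240 + 24 = 504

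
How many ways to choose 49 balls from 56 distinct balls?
C(56,49) = 56!/(49!×7!) = 231917400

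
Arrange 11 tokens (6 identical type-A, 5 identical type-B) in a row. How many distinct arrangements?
11! / (6! × 5!) = 462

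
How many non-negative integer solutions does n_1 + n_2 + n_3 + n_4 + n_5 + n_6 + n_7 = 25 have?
C(25+7-1, 7-1) = C(31, 6) = 736281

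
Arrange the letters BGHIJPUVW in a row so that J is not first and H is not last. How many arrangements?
By inclusion-exclusion: 9! - 2×(9-1)! + (9-2)! = 362880 - 80640 + 5040 = 287280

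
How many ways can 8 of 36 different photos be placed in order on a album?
P(36,8) = 36!/(36-8)! = 1220096908800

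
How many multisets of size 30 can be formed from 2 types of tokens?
C(30+2-1, 2-1) = C(31, 1) = 31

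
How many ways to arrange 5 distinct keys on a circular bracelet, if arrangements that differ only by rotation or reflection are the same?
(5-1)!/2 = 24/2 = 12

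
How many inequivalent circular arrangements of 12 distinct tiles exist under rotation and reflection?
(12-1)!/2 = 39916800/2 = 19958400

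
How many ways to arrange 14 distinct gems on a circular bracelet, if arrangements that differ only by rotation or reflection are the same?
(14-1)!/2 = 6227020800/2 = 3113510400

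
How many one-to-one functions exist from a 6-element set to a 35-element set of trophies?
P(35,6) = 35!/(35-6)! = 1168675200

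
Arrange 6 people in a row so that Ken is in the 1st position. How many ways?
Fix one position: (6-1)! = 120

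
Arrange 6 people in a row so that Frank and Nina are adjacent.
Treat as block: (6-1)! × 2! = 120 × 2 = 240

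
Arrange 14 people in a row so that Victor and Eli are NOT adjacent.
Total - adjacent = 14! - (14-1)!×2 = 87178291200 - 12454041600 = 74724249600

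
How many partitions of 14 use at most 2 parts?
By conjugation, equals partitions of 14 into parts ≤ 2. Let r_j(i) = number of partitions of i into parts ≤ j, for i = 0..14. r_1(i) = 1 for all i; r_j(i) = r_{j-1}(i) + r_j(i-j). Rows j = 2..2: ≤2: 1 1 2 2 3 3 4 4 5 5 6 6 7 7 8. r_2(14) = 8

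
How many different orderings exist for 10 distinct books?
10! = 3628800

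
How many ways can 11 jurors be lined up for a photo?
11! = 39916800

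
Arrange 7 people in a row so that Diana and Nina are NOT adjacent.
Total - adjacent = 7! - (7-1)!×2 = 5040 - 1440 = 3600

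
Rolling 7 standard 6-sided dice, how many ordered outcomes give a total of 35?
Coefficient of x^35 in (x + x² + ... + x^6)^7. By inclusion-exclusion on dice exceeding 6: Σ_j (-1)^j C(7,j)·C(35-1-6j, 6) = C(7,0)·C(34,6) - C(7,1)·C(28,6) + C(7,2)·C(22,6) - C(7,3)·C(16,6) + C(7,4)·C(10,6) = 1·1344904 - 7·376740 + 21·74613 - 35·8008 + 35·210 = 1667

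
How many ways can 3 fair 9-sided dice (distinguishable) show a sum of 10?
Coefficient of x^10 in (x + x² + ... + x^9)^3. By inclusion-exclusion on dice exceeding 9: Σ_j (-1)^j C(3,j)·C(10-1-9j, 2) = C(3,0)·C(9,2) = 1·36 = 36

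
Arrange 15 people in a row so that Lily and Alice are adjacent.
Treat as block: (15-1)! × 2! = 87178291200 × 2 = 174356582400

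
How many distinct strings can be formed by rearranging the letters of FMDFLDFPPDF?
11! / (1! × 1! × 3! × 4! × 2!) = 138600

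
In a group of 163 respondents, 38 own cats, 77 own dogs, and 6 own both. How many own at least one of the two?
|A∪B| = |A| + |B| - |A∩B| = 38 + 77 - 6 = 109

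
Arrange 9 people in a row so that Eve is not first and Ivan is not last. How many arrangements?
By inclusion-exclusion: 9! - 2×(9-1)! + (9-2)! = 362880 - 80640 + 5040 = 287280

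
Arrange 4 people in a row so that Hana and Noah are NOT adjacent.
Total - adjacent = 4! - (4-1)!×2 = 24 - 12 = 12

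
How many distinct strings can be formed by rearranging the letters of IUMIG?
5! / (1! × 1! × 1! × 2!) = 60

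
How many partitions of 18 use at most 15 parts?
By conjugation, equals partitions of 18 into parts ≤ 15. Let r_j(i) = number of partitions of i into parts ≤ j, for i = 0..18. r_1(i) = 1 for all i; r_j(i) = r_{j-1}(i) + r_j(i-j). Rows j = 2..15: ≤2: 1 1 2 2 3 3 4 4 5 5 6 6 7 7 8 8 9 9 10; ≤3: 1 1 2 3 4 5 7 8 10 12 14 16 19 21 24 27 30 33 37; ≤4: 1 1 2 3 5 6 9 11 15 18 23 27 34 39 47 54 64 72 84; ≤5: 1 1 2 3 5 7 10 13 18 23 30 37 47 57 70 84 101 119 141; ≤6: 1 1 2 3 5 7 11 14 20 26 35 44 58 71 90 110 136 163 199; ≤7: 1 1 2 3 5 7 11 15 21 28 38 49 65 82 105 131 164 201 248; ≤8: 1 1 2 3 5 7 11 15 22 29 40 52 70 89 116 146 186 230 288; ≤9: 1 1 2 3 5 7 11 15 22 30 41 54 73 94 123 157 201 252 318; ≤10: 1 1 2 3 5 7 11 15 22 30 42 55 75 97 128 164 212 267 340; ≤11: 1 1 2 3 5 7 11 15 22 30 42 56 76 99 131 169 219 278 355; ≤12: 1 1 2 3 5 7 11 15 22 30 42 56 77 100 133 172 224 285 366; ≤13: 1 1 2 3 5 7 11 15 22 30 42 56 77 101 134 174 227 290 373; ≤14: 1 1 2 3 5 7 11 15 22 30 42 56 77 101 135 175 229 293 378; ≤15: 1 1 2 3 5 7 11 15 22 30 42 56 77 101 135 176 230 295 381. r_15(18) = 381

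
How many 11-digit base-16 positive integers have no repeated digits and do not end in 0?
Last digit: 15 nonzero choices. First digit: 14 (nonzero, ≠last). Middle 9: P(14,9) = 726485760. Total = 152562009600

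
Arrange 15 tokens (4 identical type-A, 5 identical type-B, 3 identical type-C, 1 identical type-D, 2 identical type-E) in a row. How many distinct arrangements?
15! / (4! × 5! × 3! × 1! × 2!) = 37837800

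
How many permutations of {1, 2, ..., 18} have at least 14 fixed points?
Exactly j fixed points: C(18,j)·!(18-j); sum over j ≥ 14 (derangement numbers via !m = (m-1)·(!(m-1) + !(m-2)): !0..!4 = 1, 0, 1, 2, 9). Σ_{j=14}^{18} C(18,j)·!(18-j) = C(18,14)·!4 + C(18,15)·!3 + C(18,16)·!2 + C(18,17)·!1 + C(18,18)·!0 = 3060·9 + 816·2 + 153·1 + 18·0 + 1·1 = 29326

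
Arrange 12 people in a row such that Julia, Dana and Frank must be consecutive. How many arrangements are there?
Treat the 3 as one block: (12-3+1)! × 3! = 3628800 × 6 = 21772800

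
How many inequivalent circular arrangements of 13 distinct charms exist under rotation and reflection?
(13-1)!/2 = 479001600/2 = 239500800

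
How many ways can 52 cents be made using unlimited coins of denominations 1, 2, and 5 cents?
Coefficient of x^52 in 1/(1-x^1) · 1/(1-x^2) · 1/(1-x^5). Case on j = number of 5-cent coins (j = 0..10); remainder r = 52 - 5j is made from {1,2} in ⌊r/2⌋+1 ways. r = 52, 47, 42, 37, 32, 27, 22, 17, 12, 7, 2 → 27 + 24 + 22 + 19 + 17 + 14 + 12 + 9 + 7 + 4 + 2 = 157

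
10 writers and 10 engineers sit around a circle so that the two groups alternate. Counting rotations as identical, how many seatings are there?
Fix one of the writers: (10-1)! ways for the remaining writers, × 10! ways for the engineers = 362880 × 3628800 = 1316818944000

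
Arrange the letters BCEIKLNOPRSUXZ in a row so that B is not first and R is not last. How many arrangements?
By inclusion-exclusion: 14! - 2×(14-1)! + (14-2)! = 87178291200 - 12454041600 + 479001600 = 75203251200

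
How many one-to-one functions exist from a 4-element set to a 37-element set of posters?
P(37,4) = 37!/(37-4)! = 1585080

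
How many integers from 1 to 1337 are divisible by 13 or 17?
⌊1337/13⌋ + ⌊1337/17⌋ - ⌊1337/221⌋ = 102 + 78 - 6 = 174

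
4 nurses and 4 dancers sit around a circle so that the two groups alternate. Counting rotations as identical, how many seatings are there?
Fix one of the nurses: (4-1)! ways for the remaining nurses, × 4! ways for the dancers = 6 × 24 = 144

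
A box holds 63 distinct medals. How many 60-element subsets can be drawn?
C(63,60) = 63!/(60!×3!) = 39711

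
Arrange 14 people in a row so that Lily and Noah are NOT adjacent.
Total - adjacent = 14! - (14-1)!×2 = 87178291200 - 12454041600 = 74724249600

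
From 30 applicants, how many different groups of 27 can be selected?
C(30,27) = 30!/(27!×3!) = 4060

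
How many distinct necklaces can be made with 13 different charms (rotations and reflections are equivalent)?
(13-1)!/2 = 479001600/2 = 239500800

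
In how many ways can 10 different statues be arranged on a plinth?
10! = 3628800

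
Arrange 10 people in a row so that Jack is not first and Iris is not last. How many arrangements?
By inclusion-exclusion: 10! - 2×(10-1)! + (10-2)! = 3628800 - 725760 + 40320 = 2943360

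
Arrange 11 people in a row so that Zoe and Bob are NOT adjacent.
Total - adjacent = 11! - (11-1)!×2 = 39916800 - 7257600 = 32659200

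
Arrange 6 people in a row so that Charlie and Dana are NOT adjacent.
Total - adjacent = 6! - (6-1)!×2 = 720 - 240 = 480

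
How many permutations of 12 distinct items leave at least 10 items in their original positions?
Exactly j fixed points: C(12,j)·!(12-j); sum over j ≥ 10 (derangement numbers via !m = (m-1)·(!(m-1) + !(m-2)): !0..!2 = 1, 0, 1). Σ_{j=10}^{12} C(12,j)·!(12-j) = C(12,10)·!2 + C(12,11)·!1 + C(12,12)·!0 = 66·1 + 12·0 + 1·1 = 67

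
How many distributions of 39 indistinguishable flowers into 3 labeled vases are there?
C(39+3-1, 3-1) = C(41, 2) = 820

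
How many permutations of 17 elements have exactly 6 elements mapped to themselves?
Choose the 6 fixed points C(17,6) = 12376, derange the rest: !11 = Σ_{j=0}^{11} (-1)^j·11!/j! = 39916800 - 39916800 + 19958400 - 6652800 + 1663200 - 332640 + 55440 - 7920 + 990 - 110 + 11 - 1 = 14684570. Product = 12376 × 14684570 = 181736238320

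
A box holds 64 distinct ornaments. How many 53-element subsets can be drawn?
C(64,53) = 64!/(53!×11!) = 743595781824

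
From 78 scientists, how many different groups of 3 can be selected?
C(78,3) = 78!/(3!×75!) = 76076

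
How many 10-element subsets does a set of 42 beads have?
C(42,10) = 42!/(10!×32!) = 1471442973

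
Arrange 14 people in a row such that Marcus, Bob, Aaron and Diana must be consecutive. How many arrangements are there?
Treat the 4 as one block: (14-4+1)! × 4! = 39916800 × 24 = 958003200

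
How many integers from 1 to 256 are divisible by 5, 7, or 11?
⌊256/5⌋+⌊256/7⌋+⌊256/11⌋ - ⌊256/35⌋-⌊256/55⌋-⌊256/77⌋ + ⌊256/385⌋ = 51+36+23 - 7-4-3 + 0 = 96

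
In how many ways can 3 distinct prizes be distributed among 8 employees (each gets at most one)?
P(8,3) = 8!/(8-3)! = 336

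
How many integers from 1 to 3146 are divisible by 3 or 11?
⌊3146/3⌋ + ⌊3146/11⌋ - ⌊3146/33⌋ = 1048 + 286 - 95 = 1239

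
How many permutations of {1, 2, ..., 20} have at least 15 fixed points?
Exactly j fixed points: C(20,j)·!(20-j); sum over j ≥ 15 (derangement numbers via !m = (m-1)·(!(m-1) + !(m-2)): !0..!5 = 1, 0, 1, 2, 9, 44). Σ_{j=15}^{20} C(20,j)·!(20-j) = C(20,15)·!5 + C(20,16)·!4 + C(20,17)·!3 + C(20,18)·!2 + C(20,19)·!1 + C(20,20)·!0 = 15504·44 + 4845·9 + 1140·2 + 190·1 + 20·0 + 1·1 = 728252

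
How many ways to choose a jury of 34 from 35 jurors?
C(35,34) = 35!/(34!×1!) = 35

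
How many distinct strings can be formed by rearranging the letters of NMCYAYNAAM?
10! / (2! × 2! × 1! × 2! × 3!) = 75600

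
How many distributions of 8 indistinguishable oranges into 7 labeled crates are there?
C(8+7-1, 7-1) = C(14, 6) = 3003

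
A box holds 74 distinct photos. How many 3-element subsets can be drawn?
C(74,3) = 74!/(3!×71!) = 64824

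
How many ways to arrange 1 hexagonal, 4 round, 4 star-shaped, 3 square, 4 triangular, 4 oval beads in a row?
20! / (1! × 4! × 4! × 3! × 4! × 4!) = 1222160940000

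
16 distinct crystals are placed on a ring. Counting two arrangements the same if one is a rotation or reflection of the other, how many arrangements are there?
(16-1)!/2 = 1307674368000/2 = 653837184000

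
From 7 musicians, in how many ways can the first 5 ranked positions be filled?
P(7,5) = 7!/(7-5)! = 2520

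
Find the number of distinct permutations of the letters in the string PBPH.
4! / (1! × 1! × 2!) = 12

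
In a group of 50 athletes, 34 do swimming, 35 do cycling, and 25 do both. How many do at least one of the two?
|A∪B| = |A| + |B| - |A∩B| = 34 + 35 - 25 = 44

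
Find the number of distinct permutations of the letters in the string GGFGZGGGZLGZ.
12! / (1! × 7! × 3! × 1!) = 15840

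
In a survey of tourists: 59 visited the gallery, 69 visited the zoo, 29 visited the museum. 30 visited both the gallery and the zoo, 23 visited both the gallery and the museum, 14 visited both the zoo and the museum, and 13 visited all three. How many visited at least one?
|A∪B∪C| = 59+69+29-30-23-14+13 = 103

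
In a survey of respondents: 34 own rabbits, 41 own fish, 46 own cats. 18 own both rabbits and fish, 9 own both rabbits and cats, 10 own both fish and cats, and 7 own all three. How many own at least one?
|A∪B∪C| = 34+41+46-18-9-10+7 = 91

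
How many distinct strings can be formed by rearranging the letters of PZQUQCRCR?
9! / (2! × 2! × 2! × 1! × 1! × 1!) = 45360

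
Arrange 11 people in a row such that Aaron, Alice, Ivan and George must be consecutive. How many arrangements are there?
Treat the 4 as one block: (11-4+1)! × 4! = 40320 × 24 = 967680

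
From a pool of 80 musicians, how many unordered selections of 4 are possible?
C(80,4) = 80!/(4!×76!) = 1581580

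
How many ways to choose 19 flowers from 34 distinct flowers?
C(34,19) = 34!/(19!×15!) = 1855967520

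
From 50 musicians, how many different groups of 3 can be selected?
C(50,3) = 50!/(3!×47!) = 19600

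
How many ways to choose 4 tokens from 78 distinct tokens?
C(78,4) = 78!/(4!×74!) = 1426425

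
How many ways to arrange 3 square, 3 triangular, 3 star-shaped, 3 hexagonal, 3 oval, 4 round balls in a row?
19! / (3! × 3! × 3! × 3! × 3! × 4!) = 651819168000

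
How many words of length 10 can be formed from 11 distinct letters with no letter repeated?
P(11,10) = 11!/(11-10)! = 39916800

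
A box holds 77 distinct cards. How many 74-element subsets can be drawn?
C(77,74) = 77!/(74!×3!) = 73150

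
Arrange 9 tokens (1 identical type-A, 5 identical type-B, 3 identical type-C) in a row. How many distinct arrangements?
9! / (1! × 5! × 3!) = 504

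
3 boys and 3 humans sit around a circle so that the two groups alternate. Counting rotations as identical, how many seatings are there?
Fix one of the boys: (3-1)! ways for the remaining boys, × 3! ways for the humans = 2 × 6 = 12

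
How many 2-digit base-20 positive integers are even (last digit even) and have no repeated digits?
Last∈{0,2,4,6,8,10,12,14,16,18}. Last=0: 19. Last nonzero: 9×18×P(18,0) = 162. Total = 181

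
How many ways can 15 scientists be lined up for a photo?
15! = 1307674368000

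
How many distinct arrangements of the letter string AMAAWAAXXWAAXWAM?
16! / (2! × 8! × 3! × 3!) = 7207200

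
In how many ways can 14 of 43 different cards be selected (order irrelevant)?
C(43,14) = 43!/(14!×29!) = 78378960360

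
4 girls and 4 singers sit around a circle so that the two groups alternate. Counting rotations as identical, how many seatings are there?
Fix one of the girls: (4-1)! ways for the remaining girls, × 4! ways for the singers = 6 × 24 = 144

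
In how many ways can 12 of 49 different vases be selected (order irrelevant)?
C(49,12) = 49!/(12!×37!) = 92263734836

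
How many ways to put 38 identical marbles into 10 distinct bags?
C(38+10-1, 10-1) = C(47, 9) = 1362649145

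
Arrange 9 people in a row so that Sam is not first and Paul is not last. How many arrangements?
By inclusion-exclusion: 9! - 2×(9-1)! + (9-2)! = 362880 - 80640 + 5040 = 287280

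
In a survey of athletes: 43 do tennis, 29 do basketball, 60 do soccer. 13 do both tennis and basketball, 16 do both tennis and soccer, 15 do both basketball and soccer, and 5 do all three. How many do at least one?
|A∪B∪C| = 43+29+60-13-16-15+5 = 93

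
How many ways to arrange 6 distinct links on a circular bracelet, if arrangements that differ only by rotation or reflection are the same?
(6-1)!/2 = 120/2 = 60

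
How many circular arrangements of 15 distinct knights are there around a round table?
Circular: fix one position, arrange the rest. (15-1)! = 87178291200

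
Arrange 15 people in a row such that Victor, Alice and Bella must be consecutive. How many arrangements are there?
Treat the 3 as one block: (15-3+1)! × 3! = 6227020800 × 6 = 37362124800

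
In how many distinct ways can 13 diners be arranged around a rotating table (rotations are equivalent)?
Circular: fix one position, arrange the rest. (13-1)! = 479001600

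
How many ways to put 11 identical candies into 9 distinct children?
C(11+9-1, 9-1) = C(19, 8) = 75582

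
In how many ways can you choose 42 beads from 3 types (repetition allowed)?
C(42+3-1, 3-1) = C(44, 2) = 946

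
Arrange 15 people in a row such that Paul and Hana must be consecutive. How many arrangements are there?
Treat the 2 as one block: (15-2+1)! × 2! = 87178291200 × 2 = 174356582400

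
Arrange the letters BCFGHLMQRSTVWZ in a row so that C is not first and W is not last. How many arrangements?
By inclusion-exclusion: 14! - 2×(14-1)! + (14-2)! = 87178291200 - 12454041600 + 479001600 = 75203251200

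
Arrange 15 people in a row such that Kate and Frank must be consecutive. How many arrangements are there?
Treat the 2 as one block: (15-2+1)! × 2! = 87178291200 × 2 = 174356582400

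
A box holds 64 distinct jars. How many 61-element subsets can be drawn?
C(64,61) = 64!/(61!×3!) = 41664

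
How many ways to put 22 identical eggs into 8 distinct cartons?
C(22+8-1, 8-1) = C(29, 7) = 1560780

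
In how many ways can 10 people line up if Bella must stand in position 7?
Fix one position: (10-1)! = 362880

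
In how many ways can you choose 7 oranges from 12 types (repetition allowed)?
C(7+12-1, 12-1) = C(18, 11) = 31824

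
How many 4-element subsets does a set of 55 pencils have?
C(55,4) = 55!/(4!×51!) = 341055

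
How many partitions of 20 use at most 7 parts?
By conjugation, equals partitions of 20 into parts ≤ 7. Let r_j(i) = number of partitions of i into parts ≤ j, for i = 0..20. r_1(i) = 1 for all i; r_j(i) = r_{j-1}(i) + r_j(i-j). Rows j = 2..7: ≤2: 1 1 2 2 3 3 4 4 5 5 6 6 7 7 8 8 9 9 10 10 11; ≤3: 1 1 2 3 4 5 7 8 10 12 14 16 19 21 24 27 30 33 37 40 44; ≤4: 1 1 2 3 5 6 9 11 15 18 23 27 34 39 47 54 64 72 84 94 108; ≤5: 1 1 2 3 5 7 10 13 18 23 30 37 47 57 70 84 101 119 141 164 192; ≤6: 1 1 2 3 5 7 11 14 20 26 35 44 58 71 90 110 136 163 199 235 282; ≤7: 1 1 2 3 5 7 11 15 21 28 38 49 65 82 105 131 164 201 248 300 364. r_7(20) = 364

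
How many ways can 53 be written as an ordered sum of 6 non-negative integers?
C(53+6-1, 6-1) = C(58, 5) = 4582116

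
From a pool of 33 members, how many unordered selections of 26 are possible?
C(33,26) = 33!/(26!×7!) = 4272048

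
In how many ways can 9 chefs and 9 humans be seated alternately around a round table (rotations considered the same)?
Fix one of the chefs: (9-1)! ways for the remaining chefs, × 9! ways for the humans = 40320 × 362880 = 14631321600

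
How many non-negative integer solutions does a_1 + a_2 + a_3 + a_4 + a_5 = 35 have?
C(35+5-1, 5-1) = C(39, 4) = 82251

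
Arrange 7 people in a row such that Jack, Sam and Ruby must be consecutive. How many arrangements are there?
Treat the 3 as one block: (7-3+1)! × 3! = 120 × 6 = 720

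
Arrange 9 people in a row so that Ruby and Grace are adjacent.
Treat as block: (9-1)! × 2! = 40320 × 2 = 80640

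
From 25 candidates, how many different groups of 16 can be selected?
C(25,16) = 25!/(16!×9!) = 2042975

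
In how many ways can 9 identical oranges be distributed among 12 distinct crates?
C(9+12-1, 12-1) = C(20, 11) = 167960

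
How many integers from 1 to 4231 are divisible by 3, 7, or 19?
⌊4231/3⌋+⌊4231/7⌋+⌊4231/19⌋ - ⌊4231/21⌋-⌊4231/57⌋-⌊4231/133⌋ + ⌊4231/399⌋ = 1410+604+222 - 201-74-31 + 10 = 1940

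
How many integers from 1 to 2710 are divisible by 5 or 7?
⌊2710/5⌋ + ⌊2710/7⌋ - ⌊2710/35⌋ = 542 + 387 - 77 = 852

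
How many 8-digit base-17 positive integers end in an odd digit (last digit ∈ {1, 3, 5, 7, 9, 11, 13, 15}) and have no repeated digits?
Last∈{1,3,5,7,9,11,13,15}. Last=0: 0. Last nonzero: 8×15×P(15,6) = 432432000. Total = 432432000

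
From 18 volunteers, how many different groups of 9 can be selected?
C(18,9) = 18!/(9!×9!) = 48620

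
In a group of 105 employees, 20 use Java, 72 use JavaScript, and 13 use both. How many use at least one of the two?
|A∪B| = |A| + |B| - |A∩B| = 20 + 72 - 13 = 79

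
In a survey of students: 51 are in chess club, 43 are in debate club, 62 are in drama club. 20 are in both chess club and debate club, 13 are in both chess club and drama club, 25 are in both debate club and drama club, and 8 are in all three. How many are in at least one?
|A∪B∪C| = 51+43+62-20-13-25+8 = 106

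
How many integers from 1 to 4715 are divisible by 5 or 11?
⌊4715/5⌋ + ⌊4715/11⌋ - ⌊4715/55⌋ = 943 + 428 - 85 = 1286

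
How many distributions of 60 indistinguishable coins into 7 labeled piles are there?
C(60+7-1, 7-1) = C(66, 6) = 90858768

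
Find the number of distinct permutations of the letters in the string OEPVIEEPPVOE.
12! / (1! × 2! × 4! × 3! × 2!) = 831600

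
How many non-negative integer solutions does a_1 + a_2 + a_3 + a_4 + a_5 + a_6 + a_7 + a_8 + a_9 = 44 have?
C(44+9-1, 9-1) = C(52, 8) = 752538150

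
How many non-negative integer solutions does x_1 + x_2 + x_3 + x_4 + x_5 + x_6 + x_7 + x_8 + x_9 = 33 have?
C(33+9-1, 9-1) = C(41, 8) = 95548245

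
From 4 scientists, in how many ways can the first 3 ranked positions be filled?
P(4,3) = 4!/(4-3)! = 24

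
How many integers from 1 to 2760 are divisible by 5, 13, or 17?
⌊2760/5⌋+⌊2760/13⌋+⌊2760/17⌋ - ⌊2760/65⌋-⌊2760/85⌋-⌊2760/221⌋ + ⌊2760/1105⌋ = 552+212+162 - 42-32-12 + 2 = 842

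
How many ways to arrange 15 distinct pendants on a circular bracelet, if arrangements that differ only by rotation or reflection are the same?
(15-1)!/2 = 87178291200/2 = 43589145600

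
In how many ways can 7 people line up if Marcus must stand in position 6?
Fix one position: (7-1)! = 720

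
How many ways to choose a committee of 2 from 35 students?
C(35,2) = 35!/(2!×33!) = 595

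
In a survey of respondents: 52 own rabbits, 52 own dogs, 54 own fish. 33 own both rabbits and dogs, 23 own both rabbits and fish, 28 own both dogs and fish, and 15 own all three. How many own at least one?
|A∪B∪C| = 52+52+54-33-23-28+15 = 89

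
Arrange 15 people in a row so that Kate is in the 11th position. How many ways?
Fix one position: (15-1)! = 87178291200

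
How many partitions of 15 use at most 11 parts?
By conjugation, equals partitions of 15 into parts ≤ 11. Let r_j(i) = number of partitions of i into parts ≤ j, for i = 0..15. r_1(i) = 1 for all i; r_j(i) = r_{j-1}(i) + r_j(i-j). Rows j = 2..11: ≤2: 1 1 2 2 3 3 4 4 5 5 6 6 7 7 8 8; ≤3: 1 1 2 3 4 5 7 8 10 12 14 16 19 21 24 27; ≤4: 1 1 2 3 5 6 9 11 15 18 23 27 34 39 47 54; ≤5: 1 1 2 3 5 7 10 13 18 23 30 37 47 57 70 84; ≤6: 1 1 2 3 5 7 11 14 20 26 35 44 58 71 90 110; ≤7: 1 1 2 3 5 7 11 15 21 28 38 49 65 82 105 131; ≤8: 1 1 2 3 5 7 11 15 22 29 40 52 70 89 116 146; ≤9: 1 1 2 3 5 7 11 15 22 30 41 54 73 94 123 157; ≤10: 1 1 2 3 5 7 11 15 22 30 42 55 75 97 128 164; ≤11: 1 1 2 3 5 7 11 15 22 30 42 56 76 99 131 169. r_11(15) = 169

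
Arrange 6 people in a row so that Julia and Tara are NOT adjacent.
Total - adjacent = 6! - (6-1)!×2 = 720 - 240 = 480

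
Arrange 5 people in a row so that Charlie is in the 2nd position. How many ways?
Fix one position: (5-1)! = 24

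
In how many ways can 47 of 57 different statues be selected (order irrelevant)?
C(57,47) = 57!/(47!×10!) = 43183019880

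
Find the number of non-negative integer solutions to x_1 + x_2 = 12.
C(12+2-1, 2-1) = C(13, 1) = 13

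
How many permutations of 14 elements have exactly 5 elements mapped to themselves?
Choose the 5 fixed points C(14,5) = 2002, derange the rest: !9 = Σ_{j=0}^{9} (-1)^j·9!/j! = 362880 - 362880 + 181440 - 60480 + 15120 - 3024 + 504 - 72 + 9 - 1 = 133496. Product = 2002 × 133496 = 267258992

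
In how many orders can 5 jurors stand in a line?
5! = 120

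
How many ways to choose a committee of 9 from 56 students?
C(56,9) = 56!/(9!×47!) = 7575968400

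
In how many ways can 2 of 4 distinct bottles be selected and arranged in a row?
P(4,2) = 4!/(4-2)! = 12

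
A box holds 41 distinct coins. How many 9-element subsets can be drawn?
C(41,9) = 41!/(9!×32!) = 350343565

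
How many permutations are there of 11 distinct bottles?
11! = 39916800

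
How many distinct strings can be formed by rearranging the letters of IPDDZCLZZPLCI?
13! / (2! × 3! × 2! × 2! × 2! × 2!) = 32432400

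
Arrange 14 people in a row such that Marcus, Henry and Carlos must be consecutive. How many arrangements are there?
Treat the 3 as one block: (14-3+1)! × 3! = 479001600 × 6 = 2874009600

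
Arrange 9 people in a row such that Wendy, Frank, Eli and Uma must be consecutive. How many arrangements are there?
Treat the 4 as one block: (9-4+1)! × 4! = 720 × 24 = 17280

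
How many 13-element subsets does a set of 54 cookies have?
C(54,13) = 54!/(13!×41!) = 1108176102180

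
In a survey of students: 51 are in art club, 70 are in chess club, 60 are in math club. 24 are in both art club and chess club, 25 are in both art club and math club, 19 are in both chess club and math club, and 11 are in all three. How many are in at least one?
|A∪B∪C| = 51+70+60-24-25-19+11 = 124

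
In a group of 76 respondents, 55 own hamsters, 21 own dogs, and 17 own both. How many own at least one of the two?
|A∪B| = |A| + |B| - |A∩B| = 55 + 21 - 17 = 59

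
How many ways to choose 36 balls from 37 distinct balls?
C(37,36) = 37!/(36!×1!) = 37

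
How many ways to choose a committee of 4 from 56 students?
C(56,4) = 56!/(4!×52!) = 367290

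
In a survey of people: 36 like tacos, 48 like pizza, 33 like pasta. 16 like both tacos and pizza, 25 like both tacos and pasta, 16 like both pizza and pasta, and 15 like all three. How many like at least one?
|A∪B∪C| = 36+48+33-16-25-16+15 = 75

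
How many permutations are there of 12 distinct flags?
12! = 479001600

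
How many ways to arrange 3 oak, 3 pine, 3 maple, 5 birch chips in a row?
14! / (3! × 3! × 3! × 5!) = 3363360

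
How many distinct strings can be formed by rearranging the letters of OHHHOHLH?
8! / (5! × 2! × 1!) = 168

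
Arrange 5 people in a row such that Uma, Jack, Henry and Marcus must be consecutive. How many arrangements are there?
Treat the 4 as one block: (5-4+1)! × 4! = 2 × 24 = 48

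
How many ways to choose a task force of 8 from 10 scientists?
C(10,8) = 10!/(8!×2!) = 45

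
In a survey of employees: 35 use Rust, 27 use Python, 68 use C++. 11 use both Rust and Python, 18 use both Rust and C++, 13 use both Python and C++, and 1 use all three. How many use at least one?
|A∪B∪C| = 35+27+68-11-18-13+1 = 89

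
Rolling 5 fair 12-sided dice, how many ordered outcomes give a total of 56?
Coefficient of x^56 in (x + x² + ... + x^12)^5. By inclusion-exclusion on dice exceeding 12: Σ_j (-1)^j C(5,j)·C(56-1-12j, 4) = C(5,0)·C(55,4) - C(5,1)·C(43,4) + C(5,2)·C(31,4) - C(5,3)·C(19,4) + C(5,4)·C(7,4) = 1·341055 - 5·123410 + 10·31465 - 10·3876 + 5·35 = 70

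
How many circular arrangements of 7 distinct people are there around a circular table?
Circular: fix one position, arrange the rest. (7-1)! = 720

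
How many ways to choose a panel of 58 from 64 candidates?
C(64,58) = 64!/(58!×6!) = 74974368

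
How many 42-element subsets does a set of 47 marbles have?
C(47,42) = 47!/(42!×5!) = 1533939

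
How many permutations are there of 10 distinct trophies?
10! = 3628800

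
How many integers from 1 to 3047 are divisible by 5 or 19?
⌊3047/5⌋ + ⌊3047/19⌋ - ⌊3047/95⌋ = 609 + 160 - 32 = 737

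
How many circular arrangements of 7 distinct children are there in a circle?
Circular: fix one position, arrange the rest. (7-1)! = 720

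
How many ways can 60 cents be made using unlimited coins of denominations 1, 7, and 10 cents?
Coefficient of x^60 in 1/(1-x^1) · 1/(1-x^7) · 1/(1-x^10). Case on j = number of 10-cent coins (j = 0..6); remainder r = 60 - 10j is made from {1,7} in ⌊r/7⌋+1 ways. r = 60, 50, 40, 30, 20, 10, 0 → 9 + 8 + 6 + 5 + 3 + 2 + 1 = 34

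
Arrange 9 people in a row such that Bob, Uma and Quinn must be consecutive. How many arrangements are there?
Treat the 3 as one block: (9-3+1)! × 3! = 5040 × 6 = 30240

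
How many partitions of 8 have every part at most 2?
Let r_j(i) = number of partitions of i into parts ≤ j, for i = 0..8. r_1(i) = 1 for all i; r_j(i) = r_{j-1}(i) + r_j(i-j). Rows j = 2..2: ≤2: 1 1 2 2 3 3 4 4 5. r_2(8) = 5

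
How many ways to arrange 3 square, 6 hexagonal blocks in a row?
9! / (3! × 6!) = 84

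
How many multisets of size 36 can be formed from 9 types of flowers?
C(36+9-1, 9-1) = C(44, 8) = 177232627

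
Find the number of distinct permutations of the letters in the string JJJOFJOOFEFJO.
13! / (5! × 3! × 4! × 1!) = 360360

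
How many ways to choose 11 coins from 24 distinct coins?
C(24,11) = 24!/(11!×13!) = 2496144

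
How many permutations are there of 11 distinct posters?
11! = 39916800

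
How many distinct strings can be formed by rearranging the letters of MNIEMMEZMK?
10! / (4! × 1! × 1! × 2! × 1! × 1!) = 75600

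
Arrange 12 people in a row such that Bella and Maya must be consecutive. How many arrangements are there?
Treat the 2 as one block: (12-2+1)! × 2! = 39916800 × 2 = 79833600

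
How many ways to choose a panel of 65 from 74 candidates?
C(74,65) = 74!/(65!×9!) = 110524147514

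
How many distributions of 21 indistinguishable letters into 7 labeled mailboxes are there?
C(21+7-1, 7-1) = C(27, 6) = 296010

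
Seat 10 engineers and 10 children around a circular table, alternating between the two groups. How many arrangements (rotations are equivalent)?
Fix one of the engineers: (10-1)! ways for the remaining engineers, × 10! ways for the children = 362880 × 3628800 = 1316818944000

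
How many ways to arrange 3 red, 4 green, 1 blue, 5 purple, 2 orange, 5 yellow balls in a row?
20! / (3! × 4! × 1! × 5! × 2! × 5!) = 586637251200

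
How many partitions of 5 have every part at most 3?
Let r_j(i) = number of partitions of i into parts ≤ j, for i = 0..5. r_1(i) = 1 for all i; r_j(i) = r_{j-1}(i) + r_j(i-j). Rows j = 2..3: ≤2: 1 1 2 2 3 3; ≤3: 1 1 2 3 4 5. r_3(5) = 5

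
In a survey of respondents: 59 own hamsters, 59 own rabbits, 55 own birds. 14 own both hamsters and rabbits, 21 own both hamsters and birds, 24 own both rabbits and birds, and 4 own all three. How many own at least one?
|A∪B∪C| = 59+59+55-14-21-24+4 = 118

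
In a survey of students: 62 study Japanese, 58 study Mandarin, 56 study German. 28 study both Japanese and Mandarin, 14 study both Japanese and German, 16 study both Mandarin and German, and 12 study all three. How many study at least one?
|A∪B∪C| = 62+58+56-28-14-16+12 = 130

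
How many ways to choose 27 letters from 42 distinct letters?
C(42,27) = 42!/(27!×15!) = 98672427616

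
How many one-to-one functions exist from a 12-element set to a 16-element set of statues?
P(16,12) = 16!/(16-12)! = 871782912000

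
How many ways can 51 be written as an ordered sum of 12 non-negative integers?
C(51+12-1, 12-1) = C(62, 11) = 508271323092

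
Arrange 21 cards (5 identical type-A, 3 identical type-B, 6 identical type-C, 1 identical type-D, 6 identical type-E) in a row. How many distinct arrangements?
21! / (5! × 3! × 6! × 1! × 6!) = 136882025280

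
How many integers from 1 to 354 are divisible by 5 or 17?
⌊354/5⌋ + ⌊354/17⌋ - ⌊354/85⌋ = 70 + 20 - 4 = 86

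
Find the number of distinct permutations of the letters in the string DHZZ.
4! / (1! × 2! × 1!) = 12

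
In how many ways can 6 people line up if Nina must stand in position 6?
Fix one position: (6-1)! = 120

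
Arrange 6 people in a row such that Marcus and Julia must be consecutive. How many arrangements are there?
Treat the 2 as one block: (6-2+1)! × 2! = 120 × 2 = 240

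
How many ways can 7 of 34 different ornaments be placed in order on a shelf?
P(34,7) = 34!/(34-7)! = 27113264640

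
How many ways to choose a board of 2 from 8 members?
C(8,2) = 8!/(2!×6!) = 28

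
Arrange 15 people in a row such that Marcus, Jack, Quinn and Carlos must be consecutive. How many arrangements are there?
Treat the 4 as one block: (15-4+1)! × 4! = 479001600 × 24 = 11496038400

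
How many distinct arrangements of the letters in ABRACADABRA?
11! / (5! × 2! × 2! × 1! × 1!) = 83160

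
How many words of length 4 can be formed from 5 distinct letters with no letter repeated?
P(5,4) = 5!/(5-4)! = 120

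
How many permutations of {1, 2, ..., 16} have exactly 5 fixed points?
Choose the 5 fixed points C(16,5) = 4368, derange the rest: !11 = Σ_{j=0}^{11} (-1)^j·11!/j! = 39916800 - 39916800 + 19958400 - 6652800 + 1663200 - 332640 + 55440 - 7920 + 990 - 110 + 11 - 1 = 14684570. Product = 4368 × 14684570 = 64142201760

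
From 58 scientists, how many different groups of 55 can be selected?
C(58,55) = 58!/(55!×3!) = 30856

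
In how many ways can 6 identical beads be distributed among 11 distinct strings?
C(6+11-1, 11-1) = C(16, 10) = 8008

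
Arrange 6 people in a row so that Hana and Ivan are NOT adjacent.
Total - adjacent = 6! - (6-1)!×2 = 720 - 240 = 480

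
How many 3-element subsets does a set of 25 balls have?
C(25,3) = 25!/(3!×22!) = 2300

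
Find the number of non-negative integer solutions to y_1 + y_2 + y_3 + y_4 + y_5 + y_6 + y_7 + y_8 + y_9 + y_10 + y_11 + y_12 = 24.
C(24+12-1, 12-1) = C(35, 11) = 417225900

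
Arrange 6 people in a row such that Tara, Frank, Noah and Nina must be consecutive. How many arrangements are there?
Treat the 4 as one block: (6-4+1)! × 4! = 6 × 24 = 144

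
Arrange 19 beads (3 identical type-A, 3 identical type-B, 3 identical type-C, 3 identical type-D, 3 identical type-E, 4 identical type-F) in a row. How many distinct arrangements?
19! / (3! × 3! × 3! × 3! × 3! × 4!) = 651819168000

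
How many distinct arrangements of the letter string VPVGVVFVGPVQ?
12! / (1! × 2! × 6! × 2! × 1!) = 166320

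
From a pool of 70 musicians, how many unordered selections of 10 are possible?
C(70,10) = 70!/(10!×60!) = 396704524216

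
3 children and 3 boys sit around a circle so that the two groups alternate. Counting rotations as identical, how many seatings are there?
Fix one of the children: (3-1)! ways for the remaining children, × 3! ways for the boys = 2 × 6 = 12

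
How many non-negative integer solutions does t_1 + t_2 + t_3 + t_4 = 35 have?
C(35+4-1, 4-1) = C(38, 3) = 8436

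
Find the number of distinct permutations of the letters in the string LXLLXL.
6! / (2! × 4!) = 15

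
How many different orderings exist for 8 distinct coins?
8! = 40320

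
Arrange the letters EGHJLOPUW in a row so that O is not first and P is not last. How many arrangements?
By inclusion-exclusion: 9! - 2×(9-1)! + (9-2)! = 362880 - 80640 + 5040 = 287280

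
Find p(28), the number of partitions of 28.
Pentagonal recurrence p(n) = p(n-1) + p(n-2) - p(n-5) - p(n-7) + p(n-12) + p(n-15) - ... gives p(0..27) = 1, 1, 2, 3, 5, 7, 11, 15, 22, 30, 42, 56, 77, 101, 135, 176, 231, 297, 385, 490, 627, 792, 1002, 1255, 1575, 1958, 2436, 3010. p(28) = p(27) + p(26) - p(23) - p(21) + p(16) + p(13) - p(6) - p(2) = 3010 + 2436 - 1255 - 792 + 231 + 101 - 11 - 2 = 3718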